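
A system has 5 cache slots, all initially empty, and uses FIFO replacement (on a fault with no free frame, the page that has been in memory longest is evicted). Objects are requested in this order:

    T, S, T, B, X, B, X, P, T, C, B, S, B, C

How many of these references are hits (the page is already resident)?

8

T -> miss, frames (T)
S -> miss, frames (T S)
T -> hit
B -> miss, frames (T S B)
X -> miss, frames (T S B X)
B -> hit
X -> hit
P -> miss, frames (T S B X P)
T -> hit
C -> miss, evict T, frames (S B X P C)
B -> hit
S -> hit
B -> hit
C -> hit
Hits: 8.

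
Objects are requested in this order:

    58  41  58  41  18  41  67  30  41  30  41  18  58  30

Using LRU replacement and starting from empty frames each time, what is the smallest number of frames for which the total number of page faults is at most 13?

2

f=1: 14 faults
f=2: 9 faults
f=3: 8 faults
f=4: 6 faults
f=5: 5 faults
Smallest f with faults ≤ 13 is 2.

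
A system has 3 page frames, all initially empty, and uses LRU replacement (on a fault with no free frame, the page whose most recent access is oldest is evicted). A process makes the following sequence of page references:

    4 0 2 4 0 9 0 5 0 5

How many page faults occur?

5

4 → miss, frames {4}
0 → miss, frames {4,0}
2 → miss, frames {4,0,2}
4 → hit
0 → hit
9 → miss, evict 2, frames {4,0,9}
0 → hit
5 → miss, evict 4, frames {9,0,5}
0 → hit
5 → hit
Page faults: 5.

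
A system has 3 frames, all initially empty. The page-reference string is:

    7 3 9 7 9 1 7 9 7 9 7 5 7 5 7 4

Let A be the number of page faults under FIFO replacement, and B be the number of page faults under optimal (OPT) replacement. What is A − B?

1

Under FIFO: F F F . . F F . . . . F . . . F → 7 faults.
Under OPT: F F F . . F . . . . . F . . . F → 6 faults.
A − B = 7 − 6 = 1.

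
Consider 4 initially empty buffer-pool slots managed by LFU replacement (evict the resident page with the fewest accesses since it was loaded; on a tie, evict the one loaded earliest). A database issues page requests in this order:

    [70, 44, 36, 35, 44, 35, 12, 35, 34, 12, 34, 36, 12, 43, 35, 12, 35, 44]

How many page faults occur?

9

70: miss, frames (70)
44: miss, frames (70 44)
36: miss, frames (70 44 36)
35: miss, frames (70 44 36 35)
44: hit
35: hit
12: miss, evict 70, frames (44 36 35 12)
35: hit
34: miss, evict 36, frames (44 35 12 34)
12: hit
34: hit
36: miss, evict 44, frames (35 12 34 36)
12: hit
43: miss, evict 36, frames (35 12 34 43)
35: hit
12: hit
35: hit
44: miss, evict 43, frames (35 12 34 44)
Page faults: 9.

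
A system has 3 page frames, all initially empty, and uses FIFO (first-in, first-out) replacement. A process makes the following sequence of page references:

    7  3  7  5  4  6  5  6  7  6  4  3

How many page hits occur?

7 -> fault, frames {7}
3 -> fault, frames {7,3}
7 -> hit
5 -> fault, frames {7,3,5}
4 -> fault, evict 7, frames {3,5,4}
6 -> fault, evict 3, frames {5,4,6}
5 -> hit
6 -> hit
7 -> fault, evict 5, frames {4,6,7}
6 -> hit
4 -> hit
3 -> fault, evict 4, frames {6,7,3}
Hits: 5.

5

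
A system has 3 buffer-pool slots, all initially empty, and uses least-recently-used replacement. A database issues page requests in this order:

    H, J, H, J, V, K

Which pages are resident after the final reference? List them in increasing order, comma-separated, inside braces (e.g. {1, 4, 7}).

H → miss, frames {H}
J → miss, frames {H,J}
H → hit
J → hit
V → miss, frames {H,J,V}
K → miss, evict H, frames {J,V,K}

{J, K, V}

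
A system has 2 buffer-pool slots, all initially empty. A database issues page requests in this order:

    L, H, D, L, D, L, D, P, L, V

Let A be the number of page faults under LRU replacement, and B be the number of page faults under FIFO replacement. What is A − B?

1

Under LRU: F F F F . . . F F F → 7 faults.
Under FIFO: F F F F . . . F . F → 6 faults.
A − B = 7 − 6 = 1.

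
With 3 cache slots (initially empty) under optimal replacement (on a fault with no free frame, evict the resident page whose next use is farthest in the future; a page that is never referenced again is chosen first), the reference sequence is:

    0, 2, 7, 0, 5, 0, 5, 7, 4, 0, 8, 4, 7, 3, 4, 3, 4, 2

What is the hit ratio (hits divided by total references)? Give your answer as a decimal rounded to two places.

0.56

0 -> miss, frames {0}
2 -> miss, frames {0,2}
7 -> miss, frames {0,2,7}
0 -> hit
5 -> miss, evict 2, frames {0,7,5}
0 -> hit
5 -> hit
7 -> hit
4 -> miss, evict 5, frames {0,7,4}
0 -> hit
8 -> miss, evict 0, frames {7,4,8}
4 -> hit
7 -> hit
3 -> miss, evict 8, frames {7,4,3}
4 -> hit
3 -> hit
4 -> hit
2 -> miss, evict 3, frames {7,4,2}
Hits: 10 of 18 references → 10/18 = 0.5556.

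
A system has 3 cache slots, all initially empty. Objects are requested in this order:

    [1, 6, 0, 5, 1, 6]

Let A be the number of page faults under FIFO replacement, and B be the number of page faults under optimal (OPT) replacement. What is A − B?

2

Under FIFO: F F F F F F → 6 faults.
Under OPT: F F F F . . → 4 faults.
A − B = 6 − 4 = 2.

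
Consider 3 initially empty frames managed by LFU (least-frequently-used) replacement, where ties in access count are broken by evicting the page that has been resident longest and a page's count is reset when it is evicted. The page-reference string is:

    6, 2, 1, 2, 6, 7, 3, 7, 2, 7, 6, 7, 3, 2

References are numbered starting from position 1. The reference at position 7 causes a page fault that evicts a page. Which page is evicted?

7

pos 1: 6 -> fault, frames (6)
pos 2: 2 -> fault, frames (6 2)
pos 3: 1 -> fault, frames (6 2 1)
pos 4: 2 -> hit
pos 5: 6 -> hit
pos 6: 7 -> fault, evict 1, frames (6 2 7)
pos 7: 3 -> fault, evict 7, frames (6 2 3)
At position 7, page 7 is evicted.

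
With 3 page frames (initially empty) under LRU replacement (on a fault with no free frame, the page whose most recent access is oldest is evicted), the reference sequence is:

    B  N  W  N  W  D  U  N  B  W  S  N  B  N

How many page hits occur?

3

B -> fault, frames [B]
N -> fault, frames [B, N]
W -> fault, frames [B, N, W]
N -> hit
W -> hit
D -> fault, evict B, frames [N, W, D]
U -> fault, evict N, frames [W, D, U]
N -> fault, evict W, frames [D, U, N]
B -> fault, evict D, frames [U, N, B]
W -> fault, evict U, frames [N, B, W]
S -> fault, evict N, frames [B, W, S]
N -> fault, evict B, frames [W, S, N]
B -> fault, evict W, frames [S, N, B]
N -> hit
Hits: 3.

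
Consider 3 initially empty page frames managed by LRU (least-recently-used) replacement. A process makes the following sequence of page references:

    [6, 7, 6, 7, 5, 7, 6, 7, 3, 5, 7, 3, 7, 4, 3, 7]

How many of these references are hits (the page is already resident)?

6 → fault, frames (6)
7 → fault, frames (6 7)
6 → hit
7 → hit
5 → fault, frames (6 7 5)
7 → hit
6 → hit
7 → hit
3 → fault, evict 5, frames (6 7 3)
5 → fault, evict 6, frames (7 3 5)
7 → hit
3 → hit
7 → hit
4 → fault, evict 5, frames (3 7 4)
3 → hit
7 → hit
Hits: 10.

10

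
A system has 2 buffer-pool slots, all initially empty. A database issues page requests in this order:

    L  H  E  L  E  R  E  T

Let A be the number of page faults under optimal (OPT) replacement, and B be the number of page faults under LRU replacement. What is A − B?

Under OPT: F F F . . F . F → 5 faults.
Under LRU: F F F F . F . F → 6 faults.
A − B = 5 − 6 = -1.

-1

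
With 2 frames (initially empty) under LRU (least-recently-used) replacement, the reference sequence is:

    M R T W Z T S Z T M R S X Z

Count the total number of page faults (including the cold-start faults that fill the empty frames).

M -> miss, frames {M}
R -> miss, frames {M,R}
T -> miss, evict M, frames {R,T}
W -> miss, evict R, frames {T,W}
Z -> miss, evict T, frames {W,Z}
T -> miss, evict W, frames {Z,T}
S -> miss, evict Z, frames {T,S}
Z -> miss, evict T, frames {S,Z}
T -> miss, evict S, frames {Z,T}
M -> miss, evict Z, frames {T,M}
R -> miss, evict T, frames {M,R}
S -> miss, evict M, frames {R,S}
X -> miss, evict R, frames {S,X}
Z -> miss, evict S, frames {X,Z}
Page faults: 14.

14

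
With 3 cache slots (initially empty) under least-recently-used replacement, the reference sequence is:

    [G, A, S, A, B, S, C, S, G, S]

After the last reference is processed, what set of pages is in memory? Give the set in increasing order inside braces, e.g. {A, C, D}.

G → fault, frames [G]
A → fault, frames [G, A]
S → fault, frames [G, A, S]
A → hit
B → fault, evict G, frames [S, A, B]
S → hit
C → fault, evict A, frames [B, S, C]
S → hit
G → fault, evict B, frames [C, S, G]
S → hit

{C, G, S}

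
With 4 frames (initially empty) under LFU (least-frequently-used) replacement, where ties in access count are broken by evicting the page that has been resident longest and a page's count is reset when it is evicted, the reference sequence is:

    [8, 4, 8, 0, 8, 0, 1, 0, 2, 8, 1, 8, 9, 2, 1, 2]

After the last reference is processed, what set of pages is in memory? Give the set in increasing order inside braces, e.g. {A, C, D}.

8 -> fault, frames (8)
4 -> fault, frames (8 4)
8 -> hit
0 -> fault, frames (8 4 0)
8 -> hit
0 -> hit
1 -> fault, frames (8 4 0 1)
0 -> hit
2 -> fault, evict 4, frames (8 0 1 2)
8 -> hit
1 -> hit
8 -> hit
9 -> fault, evict 2, frames (8 0 1 9)
2 -> fault, evict 9, frames (8 0 1 2)
1 -> hit
2 -> hit

{0, 1, 2, 8}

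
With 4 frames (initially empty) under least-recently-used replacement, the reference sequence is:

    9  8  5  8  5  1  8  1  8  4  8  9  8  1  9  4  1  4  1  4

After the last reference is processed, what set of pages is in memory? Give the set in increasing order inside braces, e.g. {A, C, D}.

9: fault, frames (9)
8: fault, frames (9 8)
5: fault, frames (9 8 5)
8: hit
5: hit
1: fault, frames (9 8 5 1)
8: hit
1: hit
8: hit
4: fault, evict 9, frames (5 1 8 4)
8: hit
9: fault, evict 5, frames (1 4 8 9)
8: hit
1: hit
9: hit
4: hit
1: hit
4: hit
1: hit
4: hit

{1, 4, 8, 9}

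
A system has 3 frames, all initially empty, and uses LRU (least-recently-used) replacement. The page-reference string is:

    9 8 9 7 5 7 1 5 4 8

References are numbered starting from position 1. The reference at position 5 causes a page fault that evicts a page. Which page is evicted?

8

pos 1: 9 → fault, frames {9}
pos 2: 8 → fault, frames {9,8}
pos 3: 9 → hit
pos 4: 7 → fault, frames {8,9,7}
pos 5: 5 → fault, evict 8, frames {9,7,5}
At position 5, page 8 is evicted.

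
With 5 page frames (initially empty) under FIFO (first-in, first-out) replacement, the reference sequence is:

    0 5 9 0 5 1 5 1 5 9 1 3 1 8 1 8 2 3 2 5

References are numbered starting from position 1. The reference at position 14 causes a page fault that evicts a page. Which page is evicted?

0

pos 1: 0 → fault, frames (0)
pos 2: 5 → fault, frames (0 5)
pos 3: 9 → fault, frames (0 5 9)
pos 4: 0 → hit
pos 5: 5 → hit
pos 6: 1 → fault, frames (0 5 9 1)
pos 7: 5 → hit
pos 8: 1 → hit
pos 9: 5 → hit
pos 10: 9 → hit
pos 11: 1 → hit
pos 12: 3 → fault, frames (0 5 9 1 3)
pos 13: 1 → hit
pos 14: 8 → fault, evict 0, frames (5 9 1 3 8)
At position 14, page 0 is evicted.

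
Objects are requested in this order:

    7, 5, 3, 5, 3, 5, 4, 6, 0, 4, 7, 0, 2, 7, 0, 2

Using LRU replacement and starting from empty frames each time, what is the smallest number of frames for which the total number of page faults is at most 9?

f=1: 16 faults
f=2: 13 faults
f=3: 8 faults
f=4: 8 faults
f=5: 8 faults
f=6: 7 faults
f=7: 7 faults
Smallest f with faults ≤ 9 is 3.

3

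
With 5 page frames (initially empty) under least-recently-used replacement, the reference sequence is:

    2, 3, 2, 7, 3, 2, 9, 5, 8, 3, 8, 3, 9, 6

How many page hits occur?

2 → fault, frames (2)
3 → fault, frames (2 3)
2 → hit
7 → fault, frames (3 2 7)
3 → hit
2 → hit
9 → fault, frames (7 3 2 9)
5 → fault, frames (7 3 2 9 5)
8 → fault, evict 7, frames (3 2 9 5 8)
3 → hit
8 → hit
3 → hit
9 → hit
6 → fault, evict 2, frames (5 8 3 9 6)
Hits: 7.

7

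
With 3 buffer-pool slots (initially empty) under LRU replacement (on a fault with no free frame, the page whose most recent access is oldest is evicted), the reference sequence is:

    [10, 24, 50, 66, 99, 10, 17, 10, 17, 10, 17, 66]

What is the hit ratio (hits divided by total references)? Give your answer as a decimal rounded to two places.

10 -> miss, frames {10}
24 -> miss, frames {10,24}
50 -> miss, frames {10,24,50}
66 -> miss, evict 10, frames {24,50,66}
99 -> miss, evict 24, frames {50,66,99}
10 -> miss, evict 50, frames {66,99,10}
17 -> miss, evict 66, frames {99,10,17}
10 -> hit
17 -> hit
10 -> hit
17 -> hit
66 -> miss, evict 99, frames {10,17,66}
Hits: 4 of 12 references → 4/12 = 0.3333.

0.33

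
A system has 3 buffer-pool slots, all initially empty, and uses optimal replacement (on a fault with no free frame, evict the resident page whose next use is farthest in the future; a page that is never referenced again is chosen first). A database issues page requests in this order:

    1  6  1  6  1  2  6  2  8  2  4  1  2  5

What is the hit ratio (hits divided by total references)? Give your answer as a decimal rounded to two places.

1 -> fault, frames {1}
6 -> fault, frames {1,6}
1 -> hit
6 -> hit
1 -> hit
2 -> fault, frames {1,6,2}
6 -> hit
2 -> hit
8 -> fault, evict 6, frames {1,2,8}
2 -> hit
4 -> fault, evict 8, frames {1,2,4}
1 -> hit
2 -> hit
5 -> fault, evict 4, frames {1,2,5}
Hits: 8 of 14 references → 8/14 = 0.5714.

0.57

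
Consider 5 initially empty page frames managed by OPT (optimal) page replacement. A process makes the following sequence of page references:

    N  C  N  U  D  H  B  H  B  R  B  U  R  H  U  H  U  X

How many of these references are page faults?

8

N -> fault, frames (N)
C -> fault, frames (N C)
N -> hit
U -> fault, frames (N C U)
D -> fault, frames (N C U D)
H -> fault, frames (N C U D H)
B -> fault, evict D, frames (N C U H B)
H -> hit
B -> hit
R -> fault, evict C, frames (N U H B R)
B -> hit
U -> hit
R -> hit
H -> hit
U -> hit
H -> hit
U -> hit
X -> fault, evict R, frames (N U H B X)
Page faults: 8.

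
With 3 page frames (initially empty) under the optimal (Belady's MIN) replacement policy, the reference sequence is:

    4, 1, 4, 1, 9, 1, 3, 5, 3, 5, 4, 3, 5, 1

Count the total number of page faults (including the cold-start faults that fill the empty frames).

4 → fault, frames {4}
1 → fault, frames {4,1}
4 → hit
1 → hit
9 → fault, frames {4,1,9}
1 → hit
3 → fault, evict 9, frames {4,1,3}
5 → fault, evict 1, frames {4,3,5}
3 → hit
5 → hit
4 → hit
3 → hit
5 → hit
1 → fault, evict 5, frames {4,3,1}
Page faults: 6.

6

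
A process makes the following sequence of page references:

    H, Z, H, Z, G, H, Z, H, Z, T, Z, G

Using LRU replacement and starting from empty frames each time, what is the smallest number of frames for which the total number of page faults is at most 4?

f=1: 12 faults
f=2: 7 faults
f=3: 5 faults
f=4: 4 faults
Smallest f with faults ≤ 4 is 4.

4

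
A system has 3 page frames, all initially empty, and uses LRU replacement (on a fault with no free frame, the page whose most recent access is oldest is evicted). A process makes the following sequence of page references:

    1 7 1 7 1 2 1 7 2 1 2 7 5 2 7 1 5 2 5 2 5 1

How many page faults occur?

7

1 -> miss, frames {1}
7 -> miss, frames {1,7}
1 -> hit
7 -> hit
1 -> hit
2 -> miss, frames {7,1,2}
1 -> hit
7 -> hit
2 -> hit
1 -> hit
2 -> hit
7 -> hit
5 -> miss, evict 1, frames {2,7,5}
2 -> hit
7 -> hit
1 -> miss, evict 5, frames {2,7,1}
5 -> miss, evict 2, frames {7,1,5}
2 -> miss, evict 7, frames {1,5,2}
5 -> hit
2 -> hit
5 -> hit
1 -> hit
Page faults: 7.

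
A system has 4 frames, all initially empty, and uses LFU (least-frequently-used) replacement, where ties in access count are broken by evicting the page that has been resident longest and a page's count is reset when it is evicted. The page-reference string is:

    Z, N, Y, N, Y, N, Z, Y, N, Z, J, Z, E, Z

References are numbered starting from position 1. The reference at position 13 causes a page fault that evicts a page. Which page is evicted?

pos 1: Z → fault, frames {Z}
pos 2: N → fault, frames {Z,N}
pos 3: Y → fault, frames {Z,N,Y}
pos 4: N → hit
pos 5: Y → hit
pos 6: N → hit
pos 7: Z → hit
pos 8: Y → hit
pos 9: N → hit
pos 10: Z → hit
pos 11: J → fault, frames {Z,N,Y,J}
pos 12: Z → hit
pos 13: E → fault, evict J, frames {Z,N,Y,E}
At position 13, page J is evicted.

J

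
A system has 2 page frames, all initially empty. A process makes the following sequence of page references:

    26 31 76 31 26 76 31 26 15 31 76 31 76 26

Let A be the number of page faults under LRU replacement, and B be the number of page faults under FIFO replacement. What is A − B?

Under LRU: F F F . F F F F F F F . . F → 11 faults.
Under FIFO: F F F . F . F . F . F F . F → 9 faults.
A − B = 11 − 9 = 2.

2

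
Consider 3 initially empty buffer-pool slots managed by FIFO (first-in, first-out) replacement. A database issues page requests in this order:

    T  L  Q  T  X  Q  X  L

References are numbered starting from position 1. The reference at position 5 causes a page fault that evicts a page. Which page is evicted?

pos 1: T -> fault, frames {T}
pos 2: L -> fault, frames {T,L}
pos 3: Q -> fault, frames {T,L,Q}
pos 4: T -> hit
pos 5: X -> fault, evict T, frames {L,Q,X}
At position 5, page T is evicted.

T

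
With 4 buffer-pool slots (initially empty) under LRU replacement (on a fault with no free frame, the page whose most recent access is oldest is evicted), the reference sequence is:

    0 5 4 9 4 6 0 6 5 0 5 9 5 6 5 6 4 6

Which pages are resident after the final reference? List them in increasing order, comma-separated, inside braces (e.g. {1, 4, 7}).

0 -> fault, frames [0]
5 -> fault, frames [0, 5]
4 -> fault, frames [0, 5, 4]
9 -> fault, frames [0, 5, 4, 9]
4 -> hit
6 -> fault, evict 0, frames [5, 9, 4, 6]
0 -> fault, evict 5, frames [9, 4, 6, 0]
6 -> hit
5 -> fault, evict 9, frames [4, 0, 6, 5]
0 -> hit
5 -> hit
9 -> fault, evict 4, frames [6, 0, 5, 9]
5 -> hit
6 -> hit
5 -> hit
6 -> hit
4 -> fault, evict 0, frames [9, 5, 6, 4]
6 -> hit

{4, 5, 6, 9}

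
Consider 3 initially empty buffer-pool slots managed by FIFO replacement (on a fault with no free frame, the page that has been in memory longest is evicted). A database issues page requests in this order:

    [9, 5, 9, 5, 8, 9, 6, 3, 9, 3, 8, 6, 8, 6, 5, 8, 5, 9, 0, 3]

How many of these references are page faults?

12

9 -> fault, frames [9]
5 -> fault, frames [9, 5]
9 -> hit
5 -> hit
8 -> fault, frames [9, 5, 8]
9 -> hit
6 -> fault, evict 9, frames [5, 8, 6]
3 -> fault, evict 5, frames [8, 6, 3]
9 -> fault, evict 8, frames [6, 3, 9]
3 -> hit
8 -> fault, evict 6, frames [3, 9, 8]
6 -> fault, evict 3, frames [9, 8, 6]
8 -> hit
6 -> hit
5 -> fault, evict 9, frames [8, 6, 5]
8 -> hit
5 -> hit
9 -> fault, evict 8, frames [6, 5, 9]
0 -> fault, evict 6, frames [5, 9, 0]
3 -> fault, evict 5, frames [9, 0, 3]
Page faults: 12.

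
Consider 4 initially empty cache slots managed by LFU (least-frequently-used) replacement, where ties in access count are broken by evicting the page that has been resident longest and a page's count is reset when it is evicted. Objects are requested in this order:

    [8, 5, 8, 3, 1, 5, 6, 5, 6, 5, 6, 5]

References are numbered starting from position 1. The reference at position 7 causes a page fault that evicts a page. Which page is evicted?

pos 1: 8 -> fault, frames (8)
pos 2: 5 -> fault, frames (8 5)
pos 3: 8 -> hit
pos 4: 3 -> fault, frames (8 5 3)
pos 5: 1 -> fault, frames (8 5 3 1)
pos 6: 5 -> hit
pos 7: 6 -> fault, evict 3, frames (8 5 1 6)
At position 7, page 3 is evicted.

3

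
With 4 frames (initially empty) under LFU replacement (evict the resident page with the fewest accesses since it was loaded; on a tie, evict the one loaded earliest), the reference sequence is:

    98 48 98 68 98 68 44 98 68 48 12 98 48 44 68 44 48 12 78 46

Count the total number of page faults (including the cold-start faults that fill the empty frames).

9

98 → fault, frames (98)
48 → fault, frames (98 48)
98 → hit
68 → fault, frames (98 48 68)
98 → hit
68 → hit
44 → fault, frames (98 48 68 44)
98 → hit
68 → hit
48 → hit
12 → fault, evict 44, frames (98 48 68 12)
98 → hit
48 → hit
44 → fault, evict 12, frames (98 48 68 44)
68 → hit
44 → hit
48 → hit
12 → fault, evict 44, frames (98 48 68 12)
78 → fault, evict 12, frames (98 48 68 78)
46 → fault, evict 78, frames (98 48 68 46)
Page faults: 9.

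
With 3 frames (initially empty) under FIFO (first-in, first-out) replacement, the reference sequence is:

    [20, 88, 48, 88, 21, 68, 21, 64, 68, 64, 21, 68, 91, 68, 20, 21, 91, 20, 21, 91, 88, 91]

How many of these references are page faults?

20 -> miss, frames (20)
88 -> miss, frames (20 88)
48 -> miss, frames (20 88 48)
88 -> hit
21 -> miss, evict 20, frames (88 48 21)
68 -> miss, evict 88, frames (48 21 68)
21 -> hit
64 -> miss, evict 48, frames (21 68 64)
68 -> hit
64 -> hit
21 -> hit
68 -> hit
91 -> miss, evict 21, frames (68 64 91)
68 -> hit
20 -> miss, evict 68, frames (64 91 20)
21 -> miss, evict 64, frames (91 20 21)
91 -> hit
20 -> hit
21 -> hit
91 -> hit
88 -> miss, evict 91, frames (20 21 88)
91 -> miss, evict 20, frames (21 88 91)
Page faults: 11.

11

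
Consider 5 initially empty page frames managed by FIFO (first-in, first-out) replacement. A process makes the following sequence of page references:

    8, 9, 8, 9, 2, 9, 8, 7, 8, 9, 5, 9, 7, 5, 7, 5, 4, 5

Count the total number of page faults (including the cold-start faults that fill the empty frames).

6

8 → fault, frames (8)
9 → fault, frames (8 9)
8 → hit
9 → hit
2 → fault, frames (8 9 2)
9 → hit
8 → hit
7 → fault, frames (8 9 2 7)
8 → hit
9 → hit
5 → fault, frames (8 9 2 7 5)
9 → hit
7 → hit
5 → hit
7 → hit
5 → hit
4 → fault, evict 8, frames (9 2 7 5 4)
5 → hit
Page faults: 6.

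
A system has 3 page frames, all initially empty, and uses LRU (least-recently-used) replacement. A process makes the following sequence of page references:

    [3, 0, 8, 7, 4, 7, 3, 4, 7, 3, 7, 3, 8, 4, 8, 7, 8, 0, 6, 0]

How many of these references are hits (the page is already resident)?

9

3 → miss, frames {3}
0 → miss, frames {3,0}
8 → miss, frames {3,0,8}
7 → miss, evict 3, frames {0,8,7}
4 → miss, evict 0, frames {8,7,4}
7 → hit
3 → miss, evict 8, frames {4,7,3}
4 → hit
7 → hit
3 → hit
7 → hit
3 → hit
8 → miss, evict 4, frames {7,3,8}
4 → miss, evict 7, frames {3,8,4}
8 → hit
7 → miss, evict 3, frames {4,8,7}
8 → hit
0 → miss, evict 4, frames {7,8,0}
6 → miss, evict 7, frames {8,0,6}
0 → hit
Hits: 9.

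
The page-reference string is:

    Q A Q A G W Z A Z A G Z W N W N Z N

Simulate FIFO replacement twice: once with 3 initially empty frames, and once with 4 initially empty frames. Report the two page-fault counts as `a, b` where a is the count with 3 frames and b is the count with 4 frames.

10, 6

3 frames: F F . . F F F F . . F . F F . . F . → 10 faults.
4 frames: F F . . F F F . . . . . . F . . . . → 6 faults.
6 < 10: adding a frame reduced faults, as is typical.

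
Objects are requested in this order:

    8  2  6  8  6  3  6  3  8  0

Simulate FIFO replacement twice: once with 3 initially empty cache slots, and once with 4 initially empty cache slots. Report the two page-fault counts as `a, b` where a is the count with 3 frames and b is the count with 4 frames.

3 frames: F F F . . F . . F F → 6 faults.
4 frames: F F F . . F . . . F → 5 faults.
5 < 6: adding a frame reduced faults, as is typical.

6, 5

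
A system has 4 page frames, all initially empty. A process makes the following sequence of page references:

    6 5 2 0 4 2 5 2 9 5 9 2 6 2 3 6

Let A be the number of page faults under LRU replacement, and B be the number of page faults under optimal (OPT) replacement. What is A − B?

Under LRU: F F F F F . . . F . . . F . F . → 8 faults.
Under OPT: F F F F F . . . F . . . . . F . → 7 faults.
A − B = 8 − 7 = 1.

1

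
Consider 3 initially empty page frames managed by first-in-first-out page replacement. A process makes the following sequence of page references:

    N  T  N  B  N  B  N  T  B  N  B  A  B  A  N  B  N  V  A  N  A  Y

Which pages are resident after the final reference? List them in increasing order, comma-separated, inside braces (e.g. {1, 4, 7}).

{N, V, Y}

N -> miss, frames {N}
T -> miss, frames {N,T}
N -> hit
B -> miss, frames {N,T,B}
N -> hit
B -> hit
N -> hit
T -> hit
B -> hit
N -> hit
B -> hit
A -> miss, evict N, frames {T,B,A}
B -> hit
A -> hit
N -> miss, evict T, frames {B,A,N}
B -> hit
N -> hit
V -> miss, evict B, frames {A,N,V}
A -> hit
N -> hit
A -> hit
Y -> miss, evict A, frames {N,V,Y}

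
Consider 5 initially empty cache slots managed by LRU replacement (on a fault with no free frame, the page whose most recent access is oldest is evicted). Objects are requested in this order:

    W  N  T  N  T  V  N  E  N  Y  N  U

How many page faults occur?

7

W -> miss, frames [W]
N -> miss, frames [W, N]
T -> miss, frames [W, N, T]
N -> hit
T -> hit
V -> miss, frames [W, N, T, V]
N -> hit
E -> miss, frames [W, T, V, N, E]
N -> hit
Y -> miss, evict W, frames [T, V, E, N, Y]
N -> hit
U -> miss, evict T, frames [V, E, Y, N, U]
Page faults: 7.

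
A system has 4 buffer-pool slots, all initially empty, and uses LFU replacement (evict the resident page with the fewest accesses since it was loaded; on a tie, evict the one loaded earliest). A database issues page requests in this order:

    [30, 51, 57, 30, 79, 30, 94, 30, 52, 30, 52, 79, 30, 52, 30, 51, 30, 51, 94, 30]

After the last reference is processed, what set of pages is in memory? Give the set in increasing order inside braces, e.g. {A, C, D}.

30 -> fault, frames [30]
51 -> fault, frames [30, 51]
57 -> fault, frames [30, 51, 57]
30 -> hit
79 -> fault, frames [30, 51, 57, 79]
30 -> hit
94 -> fault, evict 51, frames [30, 57, 79, 94]
30 -> hit
52 -> fault, evict 57, frames [30, 79, 94, 52]
30 -> hit
52 -> hit
79 -> hit
30 -> hit
52 -> hit
30 -> hit
51 -> fault, evict 94, frames [30, 79, 52, 51]
30 -> hit
51 -> hit
94 -> fault, evict 79, frames [30, 52, 51, 94]
30 -> hit

{30, 51, 52, 94}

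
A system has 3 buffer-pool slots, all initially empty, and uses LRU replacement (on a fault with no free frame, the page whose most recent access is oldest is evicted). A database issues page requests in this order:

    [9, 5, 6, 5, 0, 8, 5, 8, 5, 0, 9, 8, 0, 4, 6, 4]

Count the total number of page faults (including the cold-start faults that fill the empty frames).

9 → miss, frames (9)
5 → miss, frames (9 5)
6 → miss, frames (9 5 6)
5 → hit
0 → miss, evict 9, frames (6 5 0)
8 → miss, evict 6, frames (5 0 8)
5 → hit
8 → hit
5 → hit
0 → hit
9 → miss, evict 8, frames (5 0 9)
8 → miss, evict 5, frames (0 9 8)
0 → hit
4 → miss, evict 9, frames (8 0 4)
6 → miss, evict 8, frames (0 4 6)
4 → hit
Page faults: 9.

9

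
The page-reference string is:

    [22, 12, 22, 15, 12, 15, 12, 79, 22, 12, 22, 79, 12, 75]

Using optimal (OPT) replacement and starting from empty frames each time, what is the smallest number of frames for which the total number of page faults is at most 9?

f=1: 14 faults
f=2: 7 faults
f=3: 5 faults
f=4: 5 faults
f=5: 5 faults
Smallest f with faults ≤ 9 is 2.

2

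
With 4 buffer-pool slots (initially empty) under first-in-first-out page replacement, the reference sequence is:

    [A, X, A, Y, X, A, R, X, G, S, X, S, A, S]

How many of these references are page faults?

8

A → miss, frames {A}
X → miss, frames {A,X}
A → hit
Y → miss, frames {A,X,Y}
X → hit
A → hit
R → miss, frames {A,X,Y,R}
X → hit
G → miss, evict A, frames {X,Y,R,G}
S → miss, evict X, frames {Y,R,G,S}
X → miss, evict Y, frames {R,G,S,X}
S → hit
A → miss, evict R, frames {G,S,X,A}
S → hit
Page faults: 8.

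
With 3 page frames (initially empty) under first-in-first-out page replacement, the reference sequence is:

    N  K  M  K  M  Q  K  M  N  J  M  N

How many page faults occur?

N → miss, frames [N]
K → miss, frames [N, K]
M → miss, frames [N, K, M]
K → hit
M → hit
Q → miss, evict N, frames [K, M, Q]
K → hit
M → hit
N → miss, evict K, frames [M, Q, N]
J → miss, evict M, frames [Q, N, J]
M → miss, evict Q, frames [N, J, M]
N → hit
Page faults: 7.

7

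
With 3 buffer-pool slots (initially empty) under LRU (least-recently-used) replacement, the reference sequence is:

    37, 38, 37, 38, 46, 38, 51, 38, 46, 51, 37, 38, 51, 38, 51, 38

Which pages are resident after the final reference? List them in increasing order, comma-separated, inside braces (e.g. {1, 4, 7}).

37 -> fault, frames {37}
38 -> fault, frames {37,38}
37 -> hit
38 -> hit
46 -> fault, frames {37,38,46}
38 -> hit
51 -> fault, evict 37, frames {46,38,51}
38 -> hit
46 -> hit
51 -> hit
37 -> fault, evict 38, frames {46,51,37}
38 -> fault, evict 46, frames {51,37,38}
51 -> hit
38 -> hit
51 -> hit
38 -> hit

{37, 38, 51}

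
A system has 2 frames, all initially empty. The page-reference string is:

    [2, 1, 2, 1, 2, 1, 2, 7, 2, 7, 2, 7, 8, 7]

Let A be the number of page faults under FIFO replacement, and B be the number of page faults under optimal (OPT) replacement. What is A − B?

Under FIFO: F F . . . . . F F . . . F F → 6 faults.
Under OPT: F F . . . . . F . . . . F . → 4 faults.
A − B = 6 − 4 = 2.

2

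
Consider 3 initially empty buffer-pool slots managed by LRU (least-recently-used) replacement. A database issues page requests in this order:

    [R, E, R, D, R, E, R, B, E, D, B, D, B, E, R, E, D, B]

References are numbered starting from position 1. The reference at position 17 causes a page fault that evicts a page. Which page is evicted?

pos 1: R: miss, frames [R]
pos 2: E: miss, frames [R, E]
pos 3: R: hit
pos 4: D: miss, frames [E, R, D]
pos 5: R: hit
pos 6: E: hit
pos 7: R: hit
pos 8: B: miss, evict D, frames [E, R, B]
pos 9: E: hit
pos 10: D: miss, evict R, frames [B, E, D]
pos 11: B: hit
pos 12: D: hit
pos 13: B: hit
pos 14: E: hit
pos 15: R: miss, evict D, frames [B, E, R]
pos 16: E: hit
pos 17: D: miss, evict B, frames [R, E, D]
At position 17, page B is evicted.

B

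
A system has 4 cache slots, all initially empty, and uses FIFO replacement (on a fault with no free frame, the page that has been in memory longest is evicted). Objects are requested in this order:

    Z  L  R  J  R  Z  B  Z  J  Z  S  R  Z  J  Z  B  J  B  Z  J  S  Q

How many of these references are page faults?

13

Z -> miss, frames (Z)
L -> miss, frames (Z L)
R -> miss, frames (Z L R)
J -> miss, frames (Z L R J)
R -> hit
Z -> hit
B -> miss, evict Z, frames (L R J B)
Z -> miss, evict L, frames (R J B Z)
J -> hit
Z -> hit
S -> miss, evict R, frames (J B Z S)
R -> miss, evict J, frames (B Z S R)
Z -> hit
J -> miss, evict B, frames (Z S R J)
Z -> hit
B -> miss, evict Z, frames (S R J B)
J -> hit
B -> hit
Z -> miss, evict S, frames (R J B Z)
J -> hit
S -> miss, evict R, frames (J B Z S)
Q -> miss, evict J, frames (B Z S Q)
Page faults: 13.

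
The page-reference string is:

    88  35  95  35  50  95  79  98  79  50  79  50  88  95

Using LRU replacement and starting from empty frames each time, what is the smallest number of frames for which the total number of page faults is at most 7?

5

f=1: 14 faults
f=2: 10 faults
f=3: 9 faults
f=4: 8 faults
f=5: 7 faults
f=6: 6 faults
Smallest f with faults ≤ 7 is 5.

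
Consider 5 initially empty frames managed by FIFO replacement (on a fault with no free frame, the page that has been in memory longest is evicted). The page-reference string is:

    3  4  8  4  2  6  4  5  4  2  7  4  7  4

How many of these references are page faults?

3: miss, frames [3]
4: miss, frames [3, 4]
8: miss, frames [3, 4, 8]
4: hit
2: miss, frames [3, 4, 8, 2]
6: miss, frames [3, 4, 8, 2, 6]
4: hit
5: miss, evict 3, frames [4, 8, 2, 6, 5]
4: hit
2: hit
7: miss, evict 4, frames [8, 2, 6, 5, 7]
4: miss, evict 8, frames [2, 6, 5, 7, 4]
7: hit
4: hit
Page faults: 8.

8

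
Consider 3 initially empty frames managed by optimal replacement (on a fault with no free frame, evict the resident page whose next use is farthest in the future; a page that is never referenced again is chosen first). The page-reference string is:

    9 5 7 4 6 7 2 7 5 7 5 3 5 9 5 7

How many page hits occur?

8

9 → fault, frames [9]
5 → fault, frames [9, 5]
7 → fault, frames [9, 5, 7]
4 → fault, evict 9, frames [5, 7, 4]
6 → fault, evict 4, frames [5, 7, 6]
7 → hit
2 → fault, evict 6, frames [5, 7, 2]
7 → hit
5 → hit
7 → hit
5 → hit
3 → fault, evict 2, frames [5, 7, 3]
5 → hit
9 → fault, evict 3, frames [5, 7, 9]
5 → hit
7 → hit
Hits: 8.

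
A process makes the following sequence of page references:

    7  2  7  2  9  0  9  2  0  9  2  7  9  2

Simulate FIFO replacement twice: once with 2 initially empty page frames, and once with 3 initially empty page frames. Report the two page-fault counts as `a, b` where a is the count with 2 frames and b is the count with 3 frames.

8, 6

2 frames: F F . . F F . F . F . F . F → 8 faults.
3 frames: F F . . F F . . . . . F . F → 6 faults.
6 < 8: adding a frame reduced faults, as is typical.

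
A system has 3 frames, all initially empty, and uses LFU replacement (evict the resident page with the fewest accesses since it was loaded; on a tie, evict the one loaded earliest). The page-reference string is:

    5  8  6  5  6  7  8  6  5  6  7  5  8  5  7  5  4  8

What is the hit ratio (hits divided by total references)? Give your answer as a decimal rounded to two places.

0.44

5: miss, frames {5}
8: miss, frames {5,8}
6: miss, frames {5,8,6}
5: hit
6: hit
7: miss, evict 8, frames {5,6,7}
8: miss, evict 7, frames {5,6,8}
6: hit
5: hit
6: hit
7: miss, evict 8, frames {5,6,7}
5: hit
8: miss, evict 7, frames {5,6,8}
5: hit
7: miss, evict 8, frames {5,6,7}
5: hit
4: miss, evict 7, frames {5,6,4}
8: miss, evict 4, frames {5,6,8}
Hits: 8 of 18 references → 8/18 = 0.4444.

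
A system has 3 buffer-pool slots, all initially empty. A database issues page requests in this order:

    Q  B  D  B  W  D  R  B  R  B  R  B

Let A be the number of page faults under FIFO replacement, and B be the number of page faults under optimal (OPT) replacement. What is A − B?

1

Under FIFO: F F F . F . F F . . . . → 6 faults.
Under OPT: F F F . F . F . . . . . → 5 faults.
A − B = 6 − 5 = 1.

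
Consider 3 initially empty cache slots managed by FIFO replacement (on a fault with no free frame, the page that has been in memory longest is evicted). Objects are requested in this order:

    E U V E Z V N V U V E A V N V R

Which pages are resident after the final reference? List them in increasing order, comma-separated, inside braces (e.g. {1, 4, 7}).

{N, R, V}

E -> miss, frames [E]
U -> miss, frames [E, U]
V -> miss, frames [E, U, V]
E -> hit
Z -> miss, evict E, frames [U, V, Z]
V -> hit
N -> miss, evict U, frames [V, Z, N]
V -> hit
U -> miss, evict V, frames [Z, N, U]
V -> miss, evict Z, frames [N, U, V]
E -> miss, evict N, frames [U, V, E]
A -> miss, evict U, frames [V, E, A]
V -> hit
N -> miss, evict V, frames [E, A, N]
V -> miss, evict E, frames [A, N, V]
R -> miss, evict A, frames [N, V, R]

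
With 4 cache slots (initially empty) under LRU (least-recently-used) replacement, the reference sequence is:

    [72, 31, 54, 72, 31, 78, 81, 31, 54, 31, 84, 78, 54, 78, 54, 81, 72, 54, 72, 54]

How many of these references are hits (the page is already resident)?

72: fault, frames (72)
31: fault, frames (72 31)
54: fault, frames (72 31 54)
72: hit
31: hit
78: fault, frames (54 72 31 78)
81: fault, evict 54, frames (72 31 78 81)
31: hit
54: fault, evict 72, frames (78 81 31 54)
31: hit
84: fault, evict 78, frames (81 54 31 84)
78: fault, evict 81, frames (54 31 84 78)
54: hit
78: hit
54: hit
81: fault, evict 31, frames (84 78 54 81)
72: fault, evict 84, frames (78 54 81 72)
54: hit
72: hit
54: hit
Hits: 10.

10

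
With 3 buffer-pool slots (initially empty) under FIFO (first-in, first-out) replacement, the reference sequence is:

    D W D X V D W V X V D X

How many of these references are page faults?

9

D: miss, frames {D}
W: miss, frames {D,W}
D: hit
X: miss, frames {D,W,X}
V: miss, evict D, frames {W,X,V}
D: miss, evict W, frames {X,V,D}
W: miss, evict X, frames {V,D,W}
V: hit
X: miss, evict V, frames {D,W,X}
V: miss, evict D, frames {W,X,V}
D: miss, evict W, frames {X,V,D}
X: hit
Page faults: 9.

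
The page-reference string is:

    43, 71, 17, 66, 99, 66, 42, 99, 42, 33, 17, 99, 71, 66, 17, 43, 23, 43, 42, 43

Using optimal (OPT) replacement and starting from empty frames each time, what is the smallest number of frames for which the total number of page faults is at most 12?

3

f=1: 20 faults
f=2: 13 faults
f=3: 12 faults
f=4: 11 faults
f=5: 10 faults
f=6: 9 faults
f=7: 8 faults
f=8: 8 faults
Smallest f with faults ≤ 12 is 3.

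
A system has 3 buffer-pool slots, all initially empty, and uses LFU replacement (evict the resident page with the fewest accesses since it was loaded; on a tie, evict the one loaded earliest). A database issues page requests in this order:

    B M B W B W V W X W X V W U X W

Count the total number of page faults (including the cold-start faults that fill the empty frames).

8

B -> miss, frames (B)
M -> miss, frames (B M)
B -> hit
W -> miss, frames (B M W)
B -> hit
W -> hit
V -> miss, evict M, frames (B W V)
W -> hit
X -> miss, evict V, frames (B W X)
W -> hit
X -> hit
V -> miss, evict X, frames (B W V)
W -> hit
U -> miss, evict V, frames (B W U)
X -> miss, evict U, frames (B W X)
W -> hit
Page faults: 8.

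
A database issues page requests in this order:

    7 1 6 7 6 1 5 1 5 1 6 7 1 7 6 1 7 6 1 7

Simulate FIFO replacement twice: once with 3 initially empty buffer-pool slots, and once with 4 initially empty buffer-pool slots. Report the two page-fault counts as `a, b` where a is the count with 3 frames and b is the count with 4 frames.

7, 4

3 frames: F F F . . . F . . . . F F . F . . . . . → 7 faults.
4 frames: F F F . . . F . . . . . . . . . . . . . → 4 faults.
4 < 7: adding a frame reduced faults, as is typical.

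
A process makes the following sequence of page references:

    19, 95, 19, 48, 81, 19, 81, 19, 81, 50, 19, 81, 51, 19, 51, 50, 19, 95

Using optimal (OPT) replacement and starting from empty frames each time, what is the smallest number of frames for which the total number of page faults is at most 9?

2

f=1: 18 faults
f=2: 9 faults
f=3: 7 faults
f=4: 6 faults
f=5: 6 faults
f=6: 6 faults
Smallest f with faults ≤ 9 is 2.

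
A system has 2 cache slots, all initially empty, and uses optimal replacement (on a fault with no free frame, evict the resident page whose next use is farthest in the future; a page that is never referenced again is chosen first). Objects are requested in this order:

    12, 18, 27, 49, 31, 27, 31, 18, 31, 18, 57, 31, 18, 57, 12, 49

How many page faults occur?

10

12 → fault, frames {12}
18 → fault, frames {12,18}
27 → fault, evict 12, frames {18,27}
49 → fault, evict 18, frames {27,49}
31 → fault, evict 49, frames {27,31}
27 → hit
31 → hit
18 → fault, evict 27, frames {31,18}
31 → hit
18 → hit
57 → fault, evict 18, frames {31,57}
31 → hit
18 → fault, evict 31, frames {57,18}
57 → hit
12 → fault, evict 18, frames {57,12}
49 → fault, evict 12, frames {57,49}
Page faults: 10.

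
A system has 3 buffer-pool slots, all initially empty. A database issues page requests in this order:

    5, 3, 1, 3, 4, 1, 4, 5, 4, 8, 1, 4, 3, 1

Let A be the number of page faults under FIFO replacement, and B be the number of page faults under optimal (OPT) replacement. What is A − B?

Under FIFO: F F F . F . . F . F F F F . → 9 faults.
Under OPT: F F F . F . . . . F . . F . → 6 faults.
A − B = 9 − 6 = 3.

3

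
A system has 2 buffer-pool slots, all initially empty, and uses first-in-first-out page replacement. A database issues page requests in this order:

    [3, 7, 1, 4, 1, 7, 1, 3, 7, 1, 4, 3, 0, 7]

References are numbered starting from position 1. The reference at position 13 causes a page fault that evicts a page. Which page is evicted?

pos 1: 3 → miss, frames (3)
pos 2: 7 → miss, frames (3 7)
pos 3: 1 → miss, evict 3, frames (7 1)
pos 4: 4 → miss, evict 7, frames (1 4)
pos 5: 1 → hit
pos 6: 7 → miss, evict 1, frames (4 7)
pos 7: 1 → miss, evict 4, frames (7 1)
pos 8: 3 → miss, evict 7, frames (1 3)
pos 9: 7 → miss, evict 1, frames (3 7)
pos 10: 1 → miss, evict 3, frames (7 1)
pos 11: 4 → miss, evict 7, frames (1 4)
pos 12: 3 → miss, evict 1, frames (4 3)
pos 13: 0 → miss, evict 4, frames (3 0)
At position 13, page 4 is evicted.

4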